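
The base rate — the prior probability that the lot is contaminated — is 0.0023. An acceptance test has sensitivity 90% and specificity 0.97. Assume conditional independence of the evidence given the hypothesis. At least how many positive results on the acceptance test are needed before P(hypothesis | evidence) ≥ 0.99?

4

Prior odds: 0.0023 ÷ 0.9977 = 23/9977.
False-positive rate = 1 − 0.97 = 0.03; likelihood ratio of a positive = 0.9/0.03 = 30.
Target odds: 0.99 ÷ 0.01 = 99.
Need (23/9977) × 30ⁿ ≥ 99, i.e. 30ⁿ ≥ 987723/23.
30³ = 27000 falls short of 987723/23 but 30⁴ = 810000 reaches it, so n = 4.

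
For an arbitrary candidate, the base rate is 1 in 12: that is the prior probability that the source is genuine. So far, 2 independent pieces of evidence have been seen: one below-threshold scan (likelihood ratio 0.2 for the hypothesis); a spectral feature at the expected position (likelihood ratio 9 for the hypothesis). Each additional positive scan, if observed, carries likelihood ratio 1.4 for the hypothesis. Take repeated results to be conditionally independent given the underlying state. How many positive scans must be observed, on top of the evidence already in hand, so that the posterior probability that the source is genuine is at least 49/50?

Prior odds = (1/12)/(11/12) = 1/11.
Combined Bayes factor of the evidence already in hand = 0.2 × 9 = 1.8.
Odds after that evidence = (1/11) × 1.8 = 9/55.
Target odds = 0.98/0.02 = 49.
Need 1.4ⁿ ≥ 49 ÷ (9/55) = 2695/9.
1.4¹⁶ ≈217.795 falls short of 2695/9 but 1.4¹⁷ ≈304.913 reaches it, so n = 17.

17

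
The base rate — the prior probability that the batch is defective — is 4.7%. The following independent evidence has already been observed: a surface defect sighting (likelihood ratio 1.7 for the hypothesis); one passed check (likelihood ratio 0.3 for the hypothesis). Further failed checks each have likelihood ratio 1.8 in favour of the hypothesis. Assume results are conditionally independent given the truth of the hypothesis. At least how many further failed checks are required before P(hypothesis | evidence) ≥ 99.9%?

19

Prior odds = 0.047/0.953 = 47/953.
Combined Bayes factor of the evidence already in hand = 1.7 × 0.3 = 0.51.
Odds after that evidence = (47/953) × 0.51 = 2397/95300.
Target odds = 0.999/0.001 = 999.
Need 1.8ⁿ ≥ 999 ÷ (2397/95300) = 31734900/799.
1.8¹⁸ ≈39346.4 falls short of 31734900/799 but 1.8¹⁹ ≈70823.5 reaches it, so n = 19.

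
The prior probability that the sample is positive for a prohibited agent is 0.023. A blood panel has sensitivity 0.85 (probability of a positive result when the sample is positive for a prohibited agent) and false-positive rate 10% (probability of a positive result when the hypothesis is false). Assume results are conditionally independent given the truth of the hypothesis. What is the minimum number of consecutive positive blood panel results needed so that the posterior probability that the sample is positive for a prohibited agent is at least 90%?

3

Prior odds = 0.023/0.977 = 23/977.
Likelihood ratio of a positive result = 0.85/0.1 = 8.5.
Target odds: 0.9 ÷ 0.1 = 9.
Need (23/977) × 8.5ⁿ ≥ 9, i.e. 8.5ⁿ ≥ 8793/23.
8.5² = 72.25 falls short of 8793/23 but 8.5³ = 614.125 reaches it, so n = 3.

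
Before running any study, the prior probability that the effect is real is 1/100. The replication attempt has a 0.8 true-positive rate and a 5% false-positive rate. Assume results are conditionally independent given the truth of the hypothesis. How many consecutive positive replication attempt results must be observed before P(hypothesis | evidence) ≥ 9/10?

Prior odds = 0.01/0.99 = 1/99.
Likelihood ratio of a positive result = 0.8/0.05 = 16.
Target odds: 0.9 ÷ 0.1 = 9.
Require 16ⁿ ≥ 9 ÷ (1/99) = 891.
16² = 256 falls short of 891 but 16³ = 4096 reaches it, so n = 3.

3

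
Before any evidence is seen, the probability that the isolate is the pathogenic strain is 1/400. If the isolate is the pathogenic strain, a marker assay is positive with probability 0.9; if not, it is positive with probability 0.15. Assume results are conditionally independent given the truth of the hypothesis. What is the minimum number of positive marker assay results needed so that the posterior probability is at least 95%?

5

Prior odds: 0.0025 ÷ 0.9975 = 1/399.
Likelihood ratio of a positive = 0.9/0.15 = 6.
Target odds: 0.95 ÷ 0.05 = 19.
Need (1/399) × 6ⁿ ≥ 19, i.e. 6ⁿ ≥ 7581.
6⁴ = 1296 falls short of 7581 but 6⁵ = 7776 reaches it, so n = 5.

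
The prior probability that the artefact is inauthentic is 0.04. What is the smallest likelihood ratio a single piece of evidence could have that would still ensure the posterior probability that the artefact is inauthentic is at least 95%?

456

Prior odds = 0.04/0.96 = 1/24.
Target odds = 0.95/0.05 = 19.
Required Bayes factor = 19 ÷ (1/24) = 456.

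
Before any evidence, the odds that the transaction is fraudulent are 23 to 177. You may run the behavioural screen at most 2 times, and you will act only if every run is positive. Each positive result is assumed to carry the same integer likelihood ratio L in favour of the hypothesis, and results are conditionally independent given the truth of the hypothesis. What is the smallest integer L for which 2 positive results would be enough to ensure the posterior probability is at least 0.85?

Prior odds = 23/177.
Target odds = 0.85/0.15 = 17/3.
Need L² ≥ 17/3 ÷ (23/177) = 1003/23.
6² = 36 < 1003/23 ≤ 49 = 7², so L = 7.

7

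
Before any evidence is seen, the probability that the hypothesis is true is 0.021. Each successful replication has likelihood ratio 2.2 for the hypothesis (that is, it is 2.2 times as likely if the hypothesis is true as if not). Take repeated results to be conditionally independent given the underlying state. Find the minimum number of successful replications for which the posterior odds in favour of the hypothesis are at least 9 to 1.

Prior odds = 0.021/0.979 = 21/979.
Likelihood ratio per successful replication = 2.2.
Target odds = 9.
Require 2.2ⁿ ≥ 9 ÷ (21/979) = 2937/7.
2.2⁷ = 19487171/78125 falls short of 2937/7 but 2.2⁸ = 214358881/390625 reaches it, so n = 8.

8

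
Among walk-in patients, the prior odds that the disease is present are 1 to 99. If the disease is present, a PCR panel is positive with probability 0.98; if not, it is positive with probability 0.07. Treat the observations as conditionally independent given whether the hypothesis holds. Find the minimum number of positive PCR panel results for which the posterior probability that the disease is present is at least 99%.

Prior odds = 1/99.
Likelihood ratio of a positive = 0.98/0.07 = 14.
Target posterior odds = 0.99/0.01 = 99.
Need (1/99) × 14ⁿ ≥ 99, i.e. 14ⁿ ≥ 9801.
14³ = 2744 falls short of 9801 but 14⁴ = 38416 reaches it, so n = 4.

4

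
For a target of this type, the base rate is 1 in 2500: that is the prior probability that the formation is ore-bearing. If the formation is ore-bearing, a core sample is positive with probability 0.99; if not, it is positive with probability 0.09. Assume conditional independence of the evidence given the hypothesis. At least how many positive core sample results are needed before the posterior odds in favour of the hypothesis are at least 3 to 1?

4

Prior odds = 0.0004/0.9996 = 1/2499.
Likelihood ratio of a positive = 0.99/0.09 = 11.
Target odds = 3.
Require 11ⁿ ≥ 3 ÷ (1/2499) = 7497.
11³ = 1331 falls short of 7497 but 11⁴ = 14641 reaches it, so n = 4.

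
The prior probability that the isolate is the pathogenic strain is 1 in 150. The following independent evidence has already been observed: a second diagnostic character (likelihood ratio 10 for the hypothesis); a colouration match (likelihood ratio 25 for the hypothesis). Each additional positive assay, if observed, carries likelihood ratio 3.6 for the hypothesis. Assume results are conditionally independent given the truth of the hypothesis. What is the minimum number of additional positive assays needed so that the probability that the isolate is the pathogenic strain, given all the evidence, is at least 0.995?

4

Prior odds = (1/150)/(149/150) = 1/149.
Combined Bayes factor of the evidence already in hand = 10 × 25 = 250.
Odds after that evidence = (1/149) × 250 = 250/149.
Target odds = 0.995/0.005 = 199.
Need 3.6ⁿ ≥ 199 ÷ (250/149) = 118.604.
3.6³ = 46.656 falls short of 118.604 but 3.6⁴ = 167.9616 reaches it, so n = 4.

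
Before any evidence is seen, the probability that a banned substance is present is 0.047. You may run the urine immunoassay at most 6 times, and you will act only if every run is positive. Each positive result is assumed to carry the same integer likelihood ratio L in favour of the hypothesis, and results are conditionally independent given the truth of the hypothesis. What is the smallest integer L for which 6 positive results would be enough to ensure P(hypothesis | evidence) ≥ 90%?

Prior odds = 0.047/0.953 = 47/953.
Target odds = 0.9/0.1 = 9.
Need L⁶ ≥ 9 ÷ (47/953) = 8577/47.
2⁶ = 64 < 8577/47 ≤ 729 = 3⁶, so L = 3.

3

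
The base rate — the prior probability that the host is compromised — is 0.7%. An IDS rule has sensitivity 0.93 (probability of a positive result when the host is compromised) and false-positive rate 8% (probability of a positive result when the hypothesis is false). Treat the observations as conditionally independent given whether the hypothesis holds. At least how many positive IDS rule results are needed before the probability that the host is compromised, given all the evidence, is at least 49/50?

4

Prior odds = 0.007/0.993 = 7/993.
Likelihood ratio of a positive result = 0.93/0.08 = 11.625.
Target posterior odds = 0.98/0.02 = 49.
Require 11.625ⁿ ≥ 49 ÷ (7/993) = 6951.
11.625³ = 804357/512 falls short of 6951 but 11.625⁴ = 74805201/4096 reaches it, so n = 4.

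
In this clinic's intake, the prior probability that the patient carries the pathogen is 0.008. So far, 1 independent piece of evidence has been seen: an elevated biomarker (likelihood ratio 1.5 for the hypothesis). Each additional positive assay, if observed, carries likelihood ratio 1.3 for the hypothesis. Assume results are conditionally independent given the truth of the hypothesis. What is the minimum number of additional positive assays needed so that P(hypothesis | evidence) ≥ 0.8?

Prior odds = 0.008/0.992 = 1/124.
Bayes factor of the evidence already in hand = 1.5.
Odds after that evidence = (1/124) × 1.5 = 3/248.
Target odds = 0.8/0.2 = 4.
Need 1.3ⁿ ≥ 4 ÷ (3/248) = 992/3.
1.3²² ≈321.184 falls short of 992/3 but 1.3²³ ≈417.539 reaches it, so n = 23.

23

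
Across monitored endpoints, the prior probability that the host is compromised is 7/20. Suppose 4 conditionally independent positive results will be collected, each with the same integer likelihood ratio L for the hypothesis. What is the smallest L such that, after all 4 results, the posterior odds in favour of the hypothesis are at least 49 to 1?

4

Prior odds = 0.35/0.65 = 7/13.
Target odds = 49.
Need L⁴ ≥ 49 ÷ (7/13) = 91.
3⁴ = 81 < 91 ≤ 256 = 4⁴, so L = 4.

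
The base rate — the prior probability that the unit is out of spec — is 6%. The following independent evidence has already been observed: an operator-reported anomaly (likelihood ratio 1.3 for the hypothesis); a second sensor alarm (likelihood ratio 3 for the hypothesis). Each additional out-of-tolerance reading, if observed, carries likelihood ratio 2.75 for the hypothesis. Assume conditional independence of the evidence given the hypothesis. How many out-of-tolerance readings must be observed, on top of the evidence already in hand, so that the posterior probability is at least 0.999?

9

Prior odds = 0.06/0.94 = 3/47.
Combined Bayes factor of the evidence already in hand = 1.3 × 3 = 3.9.
Odds after that evidence = (3/47) × 3.9 = 117/470.
Target odds = 0.999/0.001 = 999.
Need 2.75ⁿ ≥ 999 ÷ (117/470) = 52170/13.
2.75⁸ = 214358881/65536 falls short of 52170/13 but 2.75⁹ ≈8994.86 reaches it, so n = 9.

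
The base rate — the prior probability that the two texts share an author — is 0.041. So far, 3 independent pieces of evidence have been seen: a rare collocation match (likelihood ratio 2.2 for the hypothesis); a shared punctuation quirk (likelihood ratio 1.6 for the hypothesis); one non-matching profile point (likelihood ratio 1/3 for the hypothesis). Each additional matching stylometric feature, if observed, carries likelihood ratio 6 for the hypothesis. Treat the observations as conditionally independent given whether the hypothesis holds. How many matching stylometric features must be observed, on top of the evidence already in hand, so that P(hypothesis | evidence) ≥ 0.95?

4

Prior odds = 0.041/0.959 = 41/959.
Combined Bayes factor of the evidence already in hand = 2.2 × 1.6 × (1/3) = 88/75.
Odds after that evidence = (41/959) × 88/75 = 3608/71925.
Target odds = 0.95/0.05 = 19.
Need 6ⁿ ≥ 19 ÷ (3608/71925) = 1366575/3608.
6³ = 216 falls short of 1366575/3608 but 6⁴ = 1296 reaches it, so n = 4.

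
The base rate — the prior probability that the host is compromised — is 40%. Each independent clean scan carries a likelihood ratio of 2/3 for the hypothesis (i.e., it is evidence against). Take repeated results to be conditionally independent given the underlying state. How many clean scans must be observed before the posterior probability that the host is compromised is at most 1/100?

Prior odds: 0.4 ÷ 0.6 = 2/3.
Likelihood ratio per clean scan = 2/3.
Target posterior odds = 0.01/0.99 = 1/99.
Require (2/3)ⁿ ≤ 1/99 ÷ (2/3) = 1/66.
(2/3)¹⁰ = 1024/59049 is still above 1/66 but (2/3)¹¹ = 2048/177147 is at or below it, so n = 11.

11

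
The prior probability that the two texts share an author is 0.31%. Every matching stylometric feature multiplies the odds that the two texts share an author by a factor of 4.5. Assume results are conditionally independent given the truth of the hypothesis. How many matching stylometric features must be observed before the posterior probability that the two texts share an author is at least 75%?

5

Prior odds = 0.0031/0.9969 = 31/9969.
Likelihood ratio per matching stylometric feature = 4.5.
Target odds: 0.75 ÷ 0.25 = 3.
Need (31/9969) × 4.5ⁿ ≥ 3, i.e. 4.5ⁿ ≥ 29907/31.
4.5⁴ = 410.0625 falls short of 29907/31 but 4.5⁵ = 1845.28125 reaches it, so n = 5.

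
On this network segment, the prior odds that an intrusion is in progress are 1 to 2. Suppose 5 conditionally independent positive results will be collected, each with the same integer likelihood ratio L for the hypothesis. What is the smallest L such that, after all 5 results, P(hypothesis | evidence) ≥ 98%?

3

Prior odds = 0.5.
Target odds = 0.98/0.02 = 49.
Need L⁵ ≥ 49 ÷ 0.5 = 98.
2⁵ = 32 < 98 ≤ 243 = 3⁵, so L = 3.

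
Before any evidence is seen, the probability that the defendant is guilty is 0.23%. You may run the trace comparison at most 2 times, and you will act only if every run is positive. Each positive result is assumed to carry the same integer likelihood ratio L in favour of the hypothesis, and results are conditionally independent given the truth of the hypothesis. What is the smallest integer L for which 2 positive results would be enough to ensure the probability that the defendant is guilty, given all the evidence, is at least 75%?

Prior odds = 0.0023/0.9977 = 23/9977.
Target odds = 0.75/0.25 = 3.
Need L² ≥ 3 ÷ (23/9977) = 29931/23.
36² = 1296 < 29931/23 ≤ 1369 = 37², so L = 37.

37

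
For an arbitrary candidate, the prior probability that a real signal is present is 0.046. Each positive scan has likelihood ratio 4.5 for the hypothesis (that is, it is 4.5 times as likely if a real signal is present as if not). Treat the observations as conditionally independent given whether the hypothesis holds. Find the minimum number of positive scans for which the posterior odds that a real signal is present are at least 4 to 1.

3

Prior odds: 0.046 ÷ 0.954 = 23/477.
Likelihood ratio per positive scan = 4.5.
Target odds = 4.
Require 4.5ⁿ ≥ 4 ÷ (23/477) = 1908/23.
4.5² = 20.25 falls short of 1908/23 but 4.5³ = 91.125 reaches it, so n = 3.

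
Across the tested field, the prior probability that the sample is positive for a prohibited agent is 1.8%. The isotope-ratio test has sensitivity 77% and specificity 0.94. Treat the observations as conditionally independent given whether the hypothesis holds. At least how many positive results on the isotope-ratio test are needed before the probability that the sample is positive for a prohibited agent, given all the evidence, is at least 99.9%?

5

Prior odds = 0.018/0.982 = 9/491.
False-positive rate = 1 − 0.94 = 0.06; likelihood ratio of a positive = 0.77/0.06 = 77/6.
Target posterior odds = 0.999/0.001 = 999.
Need (9/491) × (77/6)ⁿ ≥ 999, i.e. (77/6)ⁿ ≥ 54501.
(77/6)⁴ = 35153041/1296 falls short of 54501 but (77/6)⁵ ≈348095 reaches it, so n = 5.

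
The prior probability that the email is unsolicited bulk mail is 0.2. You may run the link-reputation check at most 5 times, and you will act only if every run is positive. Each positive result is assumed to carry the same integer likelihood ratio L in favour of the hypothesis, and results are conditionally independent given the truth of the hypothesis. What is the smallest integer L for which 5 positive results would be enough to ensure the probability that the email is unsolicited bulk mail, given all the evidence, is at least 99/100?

Prior odds = 0.2/0.8 = 0.25.
Target odds = 0.99/0.01 = 99.
Need L⁵ ≥ 99 ÷ 0.25 = 396.
3⁵ = 243 < 396 ≤ 1024 = 4⁵, so L = 4.

4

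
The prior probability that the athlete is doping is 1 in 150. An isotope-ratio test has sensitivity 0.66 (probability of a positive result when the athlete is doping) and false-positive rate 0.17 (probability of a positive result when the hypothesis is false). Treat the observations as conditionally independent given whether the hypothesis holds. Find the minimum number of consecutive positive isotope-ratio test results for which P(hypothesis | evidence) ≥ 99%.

8

Prior odds = (1/150)/(149/150) = 1/149.
Likelihood ratio of a positive result = 0.66/0.17 = 66/17.
Target posterior odds = 0.99/0.01 = 99.
Require (66/17)ⁿ ≥ 99 ÷ (1/149) = 14751.
(66/17)⁷ ≈13294.3 falls short of 14751 but (66/17)⁸ ≈51613.1 reaches it, so n = 8.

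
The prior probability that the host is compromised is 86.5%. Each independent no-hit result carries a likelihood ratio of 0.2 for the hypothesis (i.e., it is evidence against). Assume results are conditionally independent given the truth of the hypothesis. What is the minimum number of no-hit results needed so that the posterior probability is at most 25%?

Prior odds: 0.865 ÷ 0.135 = 173/27.
Likelihood ratio per no-hit result = 0.2.
Target posterior odds = 0.25/0.75 = 1/3.
Need (173/27) × 0.2ⁿ ≤ 1/3, i.e. 0.2ⁿ ≤ 9/173.
0.2¹ = 0.2 is still above 9/173 but 0.2² = 0.04 is at or below it, so n = 2.

2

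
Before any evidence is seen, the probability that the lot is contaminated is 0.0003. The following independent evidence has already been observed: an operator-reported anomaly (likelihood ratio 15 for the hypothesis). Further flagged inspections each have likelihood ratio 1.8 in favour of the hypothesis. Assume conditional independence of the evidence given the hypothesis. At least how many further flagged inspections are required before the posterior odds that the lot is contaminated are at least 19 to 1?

15

Prior odds = 0.0003/0.9997 = 3/9997.
Bayes factor of the evidence already in hand = 15.
Odds after that evidence = (3/9997) × 15 = 45/9997.
Target odds = 19.
Need 1.8ⁿ ≥ 19 ÷ (45/9997) = 189943/45.
1.8¹⁴ ≈3748.13 falls short of 189943/45 but 1.8¹⁵ ≈6746.64 reaches it, so n = 15.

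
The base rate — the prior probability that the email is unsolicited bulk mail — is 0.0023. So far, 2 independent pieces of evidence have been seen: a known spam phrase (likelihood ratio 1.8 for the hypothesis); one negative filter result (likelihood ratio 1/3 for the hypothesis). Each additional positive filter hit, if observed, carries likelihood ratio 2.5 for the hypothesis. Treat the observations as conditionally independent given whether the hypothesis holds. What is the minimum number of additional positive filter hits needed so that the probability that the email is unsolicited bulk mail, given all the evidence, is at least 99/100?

Prior odds = 0.0023/0.9977 = 23/9977.
Combined Bayes factor of the evidence already in hand = 1.8 × (1/3) = 0.6.
Odds after that evidence = (23/9977) × 0.6 = 69/49885.
Target odds = 0.99/0.01 = 99.
Need 2.5ⁿ ≥ 99 ÷ (69/49885) = 1646205/23.
2.5¹² = 244140625/4096 falls short of 1646205/23 but 2.5¹³ ≈149012 reaches it, so n = 13.

13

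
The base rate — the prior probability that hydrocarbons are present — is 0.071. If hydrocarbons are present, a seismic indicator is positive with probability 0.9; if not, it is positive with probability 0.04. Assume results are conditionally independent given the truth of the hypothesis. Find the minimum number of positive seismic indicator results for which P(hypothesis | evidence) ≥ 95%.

Prior odds = 0.071/0.929 = 71/929.
Likelihood ratio of a positive = 0.9/0.04 = 22.5.
Target odds: 0.95 ÷ 0.05 = 19.
Require 22.5ⁿ ≥ 19 ÷ (71/929) = 17651/71.
22.5¹ = 22.5 falls short of 17651/71 but 22.5² = 506.25 reaches it, so n = 2.

2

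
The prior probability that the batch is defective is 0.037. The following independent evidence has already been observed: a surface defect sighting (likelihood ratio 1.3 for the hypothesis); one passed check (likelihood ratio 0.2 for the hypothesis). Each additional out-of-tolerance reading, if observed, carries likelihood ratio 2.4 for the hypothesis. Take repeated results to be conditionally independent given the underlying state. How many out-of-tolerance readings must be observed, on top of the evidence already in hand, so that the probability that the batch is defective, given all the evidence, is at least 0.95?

Prior odds = 0.037/0.963 = 37/963.
Combined Bayes factor of the evidence already in hand = 1.3 × 0.2 = 0.26.
Odds after that evidence = (37/963) × 0.26 = 481/48150.
Target odds = 0.95/0.05 = 19.
Need 2.4ⁿ ≥ 19 ÷ (481/48150) = 914850/481.
2.4⁸ = 429981696/390625 falls short of 914850/481 but 2.4⁹ ≈2641.81 reaches it, so n = 9.

9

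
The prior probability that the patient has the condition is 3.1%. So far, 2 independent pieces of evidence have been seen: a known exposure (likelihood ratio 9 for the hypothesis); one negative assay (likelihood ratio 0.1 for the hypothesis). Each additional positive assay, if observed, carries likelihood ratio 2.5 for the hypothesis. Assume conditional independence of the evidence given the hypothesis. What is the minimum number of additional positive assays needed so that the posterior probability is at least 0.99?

Prior odds = 0.031/0.969 = 31/969.
Combined Bayes factor of the evidence already in hand = 9 × 0.1 = 0.9.
Odds after that evidence = (31/969) × 0.9 = 93/3230.
Target odds = 0.99/0.01 = 99.
Need 2.5ⁿ ≥ 99 ÷ (93/3230) = 106590/31.
2.5⁸ = 390625/256 falls short of 106590/31 but 2.5⁹ = 1953125/512 reaches it, so n = 9.

9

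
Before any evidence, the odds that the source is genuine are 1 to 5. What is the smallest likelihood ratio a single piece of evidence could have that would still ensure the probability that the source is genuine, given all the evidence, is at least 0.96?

120

Prior odds = 0.2.
Target odds = 0.96/0.04 = 24.
Required Bayes factor = 24 ÷ 0.2 = 120.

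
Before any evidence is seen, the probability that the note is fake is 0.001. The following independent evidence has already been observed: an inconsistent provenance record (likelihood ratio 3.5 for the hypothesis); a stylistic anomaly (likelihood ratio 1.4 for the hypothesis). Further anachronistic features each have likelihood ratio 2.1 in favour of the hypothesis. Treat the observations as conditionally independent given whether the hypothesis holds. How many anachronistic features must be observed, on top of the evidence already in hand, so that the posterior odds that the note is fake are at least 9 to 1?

Prior odds = 0.001/0.999 = 1/999.
Combined Bayes factor of the evidence already in hand = 3.5 × 1.4 = 4.9.
Odds after that evidence = (1/999) × 4.9 = 49/9990.
Target odds = 9.
Need 2.1ⁿ ≥ 9 ÷ (49/9990) = 89910/49.
2.1¹⁰ ≈1667.99 falls short of 89910/49 but 2.1¹¹ ≈3502.78 reaches it, so n = 11.

11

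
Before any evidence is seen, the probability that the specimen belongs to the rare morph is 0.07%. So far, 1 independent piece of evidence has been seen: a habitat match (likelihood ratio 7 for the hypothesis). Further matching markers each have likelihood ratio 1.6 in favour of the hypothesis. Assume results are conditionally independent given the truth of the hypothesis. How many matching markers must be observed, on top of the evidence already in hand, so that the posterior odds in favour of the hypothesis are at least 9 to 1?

Prior odds = 0.0007/0.9993 = 7/9993.
Bayes factor of the evidence already in hand = 7.
Odds after that evidence = (7/9993) × 7 = 49/9993.
Target odds = 9.
Need 1.6ⁿ ≥ 9 ÷ (49/9993) = 89937/49.
1.6¹⁵ ≈1152.92 falls short of 89937/49 but 1.6¹⁶ ≈1844.67 reaches it, so n = 16.

16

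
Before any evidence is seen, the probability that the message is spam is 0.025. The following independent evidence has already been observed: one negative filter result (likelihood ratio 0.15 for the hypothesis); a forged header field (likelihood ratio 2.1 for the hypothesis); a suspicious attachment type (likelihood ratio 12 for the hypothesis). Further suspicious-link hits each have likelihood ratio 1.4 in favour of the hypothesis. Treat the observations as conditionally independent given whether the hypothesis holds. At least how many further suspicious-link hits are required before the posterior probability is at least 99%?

Prior odds = 0.025/0.975 = 1/39.
Combined Bayes factor of the evidence already in hand = 0.15 × 2.1 × 12 = 3.78.
Odds after that evidence = (1/39) × 3.78 = 63/650.
Target odds = 0.99/0.01 = 99.
Need 1.4ⁿ ≥ 99 ÷ (63/650) = 7150/7.
1.4²⁰ ≈836.683 falls short of 7150/7 but 1.4²¹ ≈1171.36 reaches it, so n = 21.

21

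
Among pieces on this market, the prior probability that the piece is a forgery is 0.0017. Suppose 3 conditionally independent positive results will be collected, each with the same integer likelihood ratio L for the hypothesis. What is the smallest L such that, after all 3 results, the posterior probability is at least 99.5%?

Prior odds = 0.0017/0.9983 = 17/9983.
Target odds = 0.995/0.005 = 199.
Need L³ ≥ 199 ÷ (17/9983) = 1986617/17.
48³ = 110592 < 1986617/17 ≤ 117649 = 49³, so L = 49.

49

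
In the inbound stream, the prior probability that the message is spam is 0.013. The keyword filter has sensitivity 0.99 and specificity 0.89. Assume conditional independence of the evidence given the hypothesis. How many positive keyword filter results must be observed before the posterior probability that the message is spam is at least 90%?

Prior odds = 0.013/0.987 = 13/987.
False-positive rate = 1 − 0.89 = 0.11; likelihood ratio of a positive = 0.99/0.11 = 9.
Target posterior odds = 0.9/0.1 = 9.
Need (13/987) × 9ⁿ ≥ 9, i.e. 9ⁿ ≥ 8883/13.
9² = 81 falls short of 8883/13 but 9³ = 729 reaches it, so n = 3.

3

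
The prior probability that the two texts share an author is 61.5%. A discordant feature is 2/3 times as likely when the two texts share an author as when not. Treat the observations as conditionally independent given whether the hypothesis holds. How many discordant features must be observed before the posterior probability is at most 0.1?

7

Prior odds = 0.615/0.385 = 123/77.
Likelihood ratio per discordant feature = 2/3.
Target odds: 0.1 ÷ 0.9 = 1/9.
Need (123/77) × (2/3)ⁿ ≤ 1/9, i.e. (2/3)ⁿ ≤ 77/1107.
(2/3)⁶ = 64/729 is still above 77/1107 but (2/3)⁷ = 128/2187 is at or below it, so n = 7.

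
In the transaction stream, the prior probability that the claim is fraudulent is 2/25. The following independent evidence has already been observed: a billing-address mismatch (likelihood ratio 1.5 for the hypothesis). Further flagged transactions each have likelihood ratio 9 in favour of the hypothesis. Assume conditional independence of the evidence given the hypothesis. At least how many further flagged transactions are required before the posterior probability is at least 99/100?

4

Prior odds = 0.08/0.92 = 2/23.
Bayes factor of the evidence already in hand = 1.5.
Odds after that evidence = (2/23) × 1.5 = 3/23.
Target odds = 0.99/0.01 = 99.
Need 9ⁿ ≥ 99 ÷ (3/23) = 759.
9³ = 729 falls short of 759 but 9⁴ = 6561 reaches it, so n = 4.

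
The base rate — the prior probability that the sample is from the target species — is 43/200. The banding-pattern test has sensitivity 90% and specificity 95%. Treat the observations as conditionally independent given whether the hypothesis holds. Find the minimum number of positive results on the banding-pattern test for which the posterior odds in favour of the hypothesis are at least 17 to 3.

Prior odds: 0.215 ÷ 0.785 = 43/157.
False-positive rate = 1 − 0.95 = 0.05; likelihood ratio of a positive = 0.9/0.05 = 18.
Target odds = 17/3.
Need (43/157) × 18ⁿ ≥ 17/3, i.e. 18ⁿ ≥ 2669/129.
18¹ = 18 falls short of 2669/129 but 18² = 324 reaches it, so n = 2.

2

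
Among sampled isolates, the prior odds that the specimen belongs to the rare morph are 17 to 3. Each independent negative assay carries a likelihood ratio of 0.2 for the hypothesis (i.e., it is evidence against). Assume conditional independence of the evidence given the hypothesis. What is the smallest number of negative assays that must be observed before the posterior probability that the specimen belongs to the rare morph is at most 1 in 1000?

6

Prior odds = 17/3.
Likelihood ratio per negative assay = 0.2.
Target odds: 0.001 ÷ 0.999 = 1/999.
Require 0.2ⁿ ≤ 1/999 ÷ (17/3) = 1/5661.
0.2⁵ = 0.00032 is still above 1/5661 but 0.2⁶ = 1/15625 is at or below it, so n = 6.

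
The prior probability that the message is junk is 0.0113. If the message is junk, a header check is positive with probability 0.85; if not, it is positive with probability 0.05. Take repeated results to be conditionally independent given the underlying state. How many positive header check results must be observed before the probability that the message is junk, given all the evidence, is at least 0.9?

Prior odds = 0.0113/0.9887 = 113/9887.
Likelihood ratio of a positive = 0.85/0.05 = 17.
Target posterior odds = 0.9/0.1 = 9.
Require 17ⁿ ≥ 9 ÷ (113/9887) = 88983/113.
17² = 289 falls short of 88983/113 but 17³ = 4913 reaches it, so n = 3.

3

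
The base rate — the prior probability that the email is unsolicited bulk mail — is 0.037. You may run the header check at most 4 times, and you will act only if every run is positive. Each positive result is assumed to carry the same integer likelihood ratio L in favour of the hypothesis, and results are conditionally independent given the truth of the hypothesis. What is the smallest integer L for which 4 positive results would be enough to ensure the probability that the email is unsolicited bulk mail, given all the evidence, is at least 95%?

Prior odds = 0.037/0.963 = 37/963.
Target odds = 0.95/0.05 = 19.
Need L⁴ ≥ 19 ÷ (37/963) = 18297/37.
4⁴ = 256 < 18297/37 ≤ 625 = 5⁴, so L = 5.

5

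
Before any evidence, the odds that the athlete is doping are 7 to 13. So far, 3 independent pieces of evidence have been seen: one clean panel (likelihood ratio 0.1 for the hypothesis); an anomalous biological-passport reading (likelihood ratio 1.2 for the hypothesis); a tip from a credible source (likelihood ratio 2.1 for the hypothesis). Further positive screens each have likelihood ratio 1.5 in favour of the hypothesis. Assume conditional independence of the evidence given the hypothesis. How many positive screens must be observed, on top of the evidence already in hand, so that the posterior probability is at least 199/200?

18

Prior odds = 7/13.
Combined Bayes factor of the evidence already in hand = 0.1 × 1.2 × 2.1 = 0.252.
Odds after that evidence = (7/13) × 0.252 = 441/3250.
Target odds = 0.995/0.005 = 199.
Need 1.5ⁿ ≥ 199 ÷ (441/3250) = 646750/441.
1.5¹⁷ = 129140163/131072 falls short of 646750/441 but 1.5¹⁸ = 387420489/262144 reaches it, so n = 18.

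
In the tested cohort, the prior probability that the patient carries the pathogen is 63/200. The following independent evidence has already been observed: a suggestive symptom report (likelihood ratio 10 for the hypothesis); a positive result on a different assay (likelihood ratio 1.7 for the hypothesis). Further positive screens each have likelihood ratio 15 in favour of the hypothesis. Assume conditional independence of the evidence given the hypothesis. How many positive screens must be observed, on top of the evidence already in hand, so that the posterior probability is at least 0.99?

Prior odds = 0.315/0.685 = 63/137.
Combined Bayes factor of the evidence already in hand = 10 × 1.7 = 17.
Odds after that evidence = (63/137) × 17 = 1071/137.
Target odds = 0.99/0.01 = 99.
Need 15ⁿ ≥ 99 ÷ (1071/137) = 1507/119.
15¹ = 15, which meets the required 1507/119; so n = 1.

1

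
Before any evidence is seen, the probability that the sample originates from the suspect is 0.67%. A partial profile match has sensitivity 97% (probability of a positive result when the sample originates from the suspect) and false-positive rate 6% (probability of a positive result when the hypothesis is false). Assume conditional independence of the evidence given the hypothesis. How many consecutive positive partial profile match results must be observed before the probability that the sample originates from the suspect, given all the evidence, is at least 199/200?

4

Prior odds = 0.0067/0.9933 = 67/9933.
Likelihood ratio of a positive result = 0.97/0.06 = 97/6.
Target posterior odds = 0.995/0.005 = 199.
Need (67/9933) × (97/6)ⁿ ≥ 199, i.e. (97/6)ⁿ ≥ 1976667/67.
(97/6)³ = 912673/216 falls short of 1976667/67 but (97/6)⁴ = 88529281/1296 reaches it, so n = 4.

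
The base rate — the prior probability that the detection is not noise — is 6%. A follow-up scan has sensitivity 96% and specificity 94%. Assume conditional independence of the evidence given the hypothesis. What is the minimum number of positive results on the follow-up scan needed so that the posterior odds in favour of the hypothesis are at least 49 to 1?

3

Prior odds: 0.06 ÷ 0.94 = 3/47.
False-positive rate = 1 − 0.94 = 0.06; likelihood ratio of a positive = 0.96/0.06 = 16.
Target odds = 49.
Need (3/47) × 16ⁿ ≥ 49, i.e. 16ⁿ ≥ 2303/3.
16² = 256 falls short of 2303/3 but 16³ = 4096 reaches it, so n = 3.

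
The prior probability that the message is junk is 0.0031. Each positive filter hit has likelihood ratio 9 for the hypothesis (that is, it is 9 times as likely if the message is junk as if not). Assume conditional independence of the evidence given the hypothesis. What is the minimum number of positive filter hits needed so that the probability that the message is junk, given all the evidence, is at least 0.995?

6

Prior odds = 0.0031/0.9969 = 31/9969.
Likelihood ratio per positive filter hit = 9.
Target posterior odds = 0.995/0.005 = 199.
Require 9ⁿ ≥ 199 ÷ (31/9969) = 1983831/31.
9⁵ = 59049 falls short of 1983831/31 but 9⁶ = 531441 reaches it, so n = 6.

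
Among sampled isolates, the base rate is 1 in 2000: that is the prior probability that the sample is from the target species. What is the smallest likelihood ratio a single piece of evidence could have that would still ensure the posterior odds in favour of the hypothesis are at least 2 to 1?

3998

Prior odds = 0.0005/0.9995 = 1/1999.
Target odds = 2.
Required Bayes factor = 2 ÷ (1/1999) = 3998.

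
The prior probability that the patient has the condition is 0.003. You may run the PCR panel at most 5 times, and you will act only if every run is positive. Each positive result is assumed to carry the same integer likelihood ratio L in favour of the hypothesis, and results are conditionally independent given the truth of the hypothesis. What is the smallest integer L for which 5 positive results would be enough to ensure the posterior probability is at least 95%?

Prior odds = 0.003/0.997 = 3/997.
Target odds = 0.95/0.05 = 19.
Need L⁵ ≥ 19 ÷ (3/997) = 18943/3.
5⁵ = 3125 < 18943/3 ≤ 7776 = 6⁵, so L = 6.

6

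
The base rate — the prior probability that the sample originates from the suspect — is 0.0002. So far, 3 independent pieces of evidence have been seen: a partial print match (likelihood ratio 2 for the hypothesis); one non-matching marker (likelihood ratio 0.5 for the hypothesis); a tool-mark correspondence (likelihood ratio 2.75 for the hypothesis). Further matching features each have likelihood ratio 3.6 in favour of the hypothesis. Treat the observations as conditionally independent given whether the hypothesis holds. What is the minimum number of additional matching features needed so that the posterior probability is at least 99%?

10

Prior odds = 0.0002/0.9998 = 1/4999.
Combined Bayes factor of the evidence already in hand = 2 × 0.5 × 2.75 = 2.75.
Odds after that evidence = (1/4999) × 2.75 = 11/19996.
Target odds = 0.99/0.01 = 99.
Need 3.6ⁿ ≥ 99 ÷ (11/19996) = 179964.
3.6⁹ ≈101560 falls short of 179964 but 3.6¹⁰ ≈365616 reaches it, so n = 10.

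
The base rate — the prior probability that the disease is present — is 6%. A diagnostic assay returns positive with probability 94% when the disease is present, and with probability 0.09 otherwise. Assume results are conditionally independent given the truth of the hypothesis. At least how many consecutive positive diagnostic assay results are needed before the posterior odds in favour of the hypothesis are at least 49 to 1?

Prior odds = 0.06/0.94 = 3/47.
Likelihood ratio of a positive result = 0.94/0.09 = 94/9.
Target odds = 49.
Require (94/9)ⁿ ≥ 49 ÷ (3/47) = 2303/3.
(94/9)² = 8836/81 falls short of 2303/3 but (94/9)³ = 830584/729 reaches it, so n = 3.

3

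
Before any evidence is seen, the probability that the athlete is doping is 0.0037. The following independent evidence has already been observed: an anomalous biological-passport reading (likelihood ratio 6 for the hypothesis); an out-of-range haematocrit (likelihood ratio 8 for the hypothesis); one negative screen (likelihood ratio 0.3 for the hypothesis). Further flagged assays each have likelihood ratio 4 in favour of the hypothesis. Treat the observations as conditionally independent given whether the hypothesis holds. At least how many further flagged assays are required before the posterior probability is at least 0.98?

5

Prior odds = 0.0037/0.9963 = 37/9963.
Combined Bayes factor of the evidence already in hand = 6 × 8 × 0.3 = 14.4.
Odds after that evidence = (37/9963) × 14.4 = 296/5535.
Target odds = 0.98/0.02 = 49.
Need 4ⁿ ≥ 49 ÷ (296/5535) = 271215/296.
4⁴ = 256 falls short of 271215/296 but 4⁵ = 1024 reaches it, so n = 5.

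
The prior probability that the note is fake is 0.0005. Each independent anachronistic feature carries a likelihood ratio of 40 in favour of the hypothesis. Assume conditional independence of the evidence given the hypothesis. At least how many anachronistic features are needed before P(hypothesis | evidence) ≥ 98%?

Prior odds: 0.0005 ÷ 0.9995 = 1/1999.
Likelihood ratio per anachronistic feature = 40.
Target posterior odds = 0.98/0.02 = 49.
Require 40ⁿ ≥ 49 ÷ (1/1999) = 97951.
40³ = 64000 falls short of 97951 but 40⁴ = 2560000 reaches it, so n = 4.

4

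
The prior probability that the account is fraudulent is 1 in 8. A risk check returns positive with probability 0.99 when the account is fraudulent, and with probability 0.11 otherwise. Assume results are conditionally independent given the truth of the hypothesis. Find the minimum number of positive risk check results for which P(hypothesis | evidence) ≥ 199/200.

4

Prior odds = 0.125/0.875 = 1/7.
Likelihood ratio of a positive result = 0.99/0.11 = 9.
Target posterior odds = 0.995/0.005 = 199.
Need (1/7) × 9ⁿ ≥ 199, i.e. 9ⁿ ≥ 1393.
9³ = 729 falls short of 1393 but 9⁴ = 6561 reaches it, so n = 4.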